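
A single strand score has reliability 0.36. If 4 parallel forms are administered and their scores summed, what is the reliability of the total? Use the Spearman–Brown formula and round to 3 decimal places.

0.692

ρ_k = kρ / (1 + (k−1)ρ) = 4·0.36 / (1 + 3·0.36) = 1.440 / 2.080 = 0.692.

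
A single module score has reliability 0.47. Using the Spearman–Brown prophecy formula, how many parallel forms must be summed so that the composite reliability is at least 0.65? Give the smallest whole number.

3

k ≥ ρ*(1−ρ₁)/(ρ₁(1−ρ*)) = 0.65·0.53 / (0.47·0.35) = 2.094.
Smallest integer k = 3.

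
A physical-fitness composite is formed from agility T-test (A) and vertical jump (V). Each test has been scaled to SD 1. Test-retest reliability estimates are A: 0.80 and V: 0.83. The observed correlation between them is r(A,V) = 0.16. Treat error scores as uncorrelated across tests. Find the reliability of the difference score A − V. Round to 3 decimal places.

Var(A−V) = 1 + 1 − 2·0.16 = 2 − 0.32 = 1.68.
Because errors are independent across components, Cov(Tᵢ,Tⱼ) = Cov(Xᵢ,Xⱼ); the off-diagonal part of the true-score variance is the same as above.
True-score variance = [0.80 + 0.83] − 0.32 = 1.63 − 0.32 = 1.31.
Reliability = 1.31 / 1.68 = 0.780.

0.780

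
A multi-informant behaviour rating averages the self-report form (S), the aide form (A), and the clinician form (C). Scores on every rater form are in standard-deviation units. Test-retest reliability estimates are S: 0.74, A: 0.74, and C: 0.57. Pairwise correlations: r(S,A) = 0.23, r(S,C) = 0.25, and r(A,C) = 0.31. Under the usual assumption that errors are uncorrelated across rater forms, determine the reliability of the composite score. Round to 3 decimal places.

Var(S+A+C) = 3 + 2·[0.23 + 0.25 + 0.31] = 3 + 1.58 = 4.58.
With uncorrelated errors the cross-covariances are all true-score covariance, so they carry over unchanged; only the diagonal terms shrink to ρᵢσᵢ².
True-score variance = [0.74 + 0.74 + 0.57] + 1.58 = 2.05 + 1.58 = 3.63.
Reliability = 3.63 / 4.58 = 0.793.

0.793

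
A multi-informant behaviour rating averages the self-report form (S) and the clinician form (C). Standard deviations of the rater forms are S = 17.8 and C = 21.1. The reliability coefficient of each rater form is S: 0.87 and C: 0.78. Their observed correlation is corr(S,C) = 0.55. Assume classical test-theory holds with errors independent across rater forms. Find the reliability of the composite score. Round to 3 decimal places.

Var(S+C) = 17.8² + 21.1² + 2·[17.8·21.1·0.55] = 762.05 + 413.138 = 1175.19.
Under uncorrelated errors the observed covariances equal the true-score covariances, so only the own-variance terms attenuate.
True-score variance = [17.8²·0.87 + 21.1²·0.78] + 413.138 = 622.915 + 413.138 = 1036.05.
Reliability = 1036.05 / 1175.19 = 0.882.

0.882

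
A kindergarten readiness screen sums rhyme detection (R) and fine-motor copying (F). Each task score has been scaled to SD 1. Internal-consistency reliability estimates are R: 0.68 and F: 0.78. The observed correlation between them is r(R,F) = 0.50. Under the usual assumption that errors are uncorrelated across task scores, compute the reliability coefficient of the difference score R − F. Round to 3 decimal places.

Var(R−F) = 1 + 1 − 2·0.50 = 2 − 1 = 1.
Under uncorrelated errors the observed covariances equal the true-score covariances, so only the own-variance terms attenuate.
True-score variance = [0.68 + 0.78] − 1 = 1.46 − 1 = 0.46.
Reliability = 0.46 / 1 = 0.460.

0.460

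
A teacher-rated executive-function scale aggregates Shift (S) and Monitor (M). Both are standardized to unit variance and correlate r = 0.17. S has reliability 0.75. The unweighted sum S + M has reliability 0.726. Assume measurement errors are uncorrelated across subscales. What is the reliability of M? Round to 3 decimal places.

0.609

Var(S+M) = 2 + 2·0.17 = 2.340.
True-score variance = ρ_S + ρ_M + 2·0.17, so 0.726 = (0.75 + ρ_M + 0.34) / 2.340.
ρ_M = 0.726·2.340 − 0.75 − 0.34 = 0.609.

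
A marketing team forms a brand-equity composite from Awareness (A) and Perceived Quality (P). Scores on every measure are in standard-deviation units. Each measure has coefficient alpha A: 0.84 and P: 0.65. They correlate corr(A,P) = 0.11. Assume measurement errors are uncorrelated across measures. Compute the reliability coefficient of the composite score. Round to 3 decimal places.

0.770

Var(A+P) = 2 + 2·[0.11] = 2 + 0.22 = 2.22.
With uncorrelated errors the cross-covariances are all true-score covariance, so they carry over unchanged; only the diagonal terms shrink to ρᵢσᵢ².
True-score variance = [0.84 + 0.65] + 0.22 = 1.49 + 0.22 = 1.71.
Reliability = 1.71 / 2.22 = 0.770.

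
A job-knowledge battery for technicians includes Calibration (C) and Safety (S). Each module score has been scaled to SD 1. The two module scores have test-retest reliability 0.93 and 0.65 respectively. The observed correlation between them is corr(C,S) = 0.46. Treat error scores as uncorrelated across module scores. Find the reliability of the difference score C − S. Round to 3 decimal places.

Var(C−S) = 1 + 1 − 2·0.46 = 2 − 0.92 = 1.08.
Under uncorrelated errors the observed covariances equal the true-score covariances, so only the own-variance terms attenuate.
True-score variance = [0.93 + 0.65] − 0.92 = 1.58 − 0.92 = 0.66.
Reliability = 0.66 / 1.08 = 0.611.

0.611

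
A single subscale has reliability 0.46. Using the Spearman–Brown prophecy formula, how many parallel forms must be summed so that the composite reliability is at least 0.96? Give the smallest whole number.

k ≥ ρ*(1−ρ₁)/(ρ₁(1−ρ*)) = 0.96·0.54 / (0.46·0.04) = 28.174.
Smallest integer k = 29.

29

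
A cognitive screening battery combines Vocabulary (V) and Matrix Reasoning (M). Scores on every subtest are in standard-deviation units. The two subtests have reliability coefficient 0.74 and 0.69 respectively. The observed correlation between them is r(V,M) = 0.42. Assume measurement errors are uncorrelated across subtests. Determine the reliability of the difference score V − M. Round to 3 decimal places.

0.509

Var(V−M) = 1 + 1 − 2·0.42 = 2 − 0.84 = 1.16.
Because errors are independent across components, Cov(Tᵢ,Tⱼ) = Cov(Xᵢ,Xⱼ); the off-diagonal part of the true-score variance is the same as above.
True-score variance = [0.74 + 0.69] − 0.84 = 1.43 − 0.84 = 0.59.
Reliability = 0.59 / 1.16 = 0.509.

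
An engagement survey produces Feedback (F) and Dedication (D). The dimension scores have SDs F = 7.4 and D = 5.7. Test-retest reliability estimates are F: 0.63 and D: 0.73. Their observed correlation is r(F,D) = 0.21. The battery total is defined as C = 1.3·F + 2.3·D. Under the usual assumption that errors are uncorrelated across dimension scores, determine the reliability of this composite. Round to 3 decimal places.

Var(C) = 1.3²·7.4² + 2.3²·5.7² + 2·[2.99·7.4·5.7·0.21] = 264.417 + 52.9696 = 317.386.
With uncorrelated errors the cross-covariances are all true-score covariance, so they carry over unchanged; only the diagonal terms shrink to ρᵢσᵢ².
True-score variance = [1.3²·7.4²·0.63 + 2.3²·5.7²·0.73] + 52.9696 = 183.77 + 52.9696 = 236.739.
Reliability = 236.739 / 317.386 = 0.746.

0.746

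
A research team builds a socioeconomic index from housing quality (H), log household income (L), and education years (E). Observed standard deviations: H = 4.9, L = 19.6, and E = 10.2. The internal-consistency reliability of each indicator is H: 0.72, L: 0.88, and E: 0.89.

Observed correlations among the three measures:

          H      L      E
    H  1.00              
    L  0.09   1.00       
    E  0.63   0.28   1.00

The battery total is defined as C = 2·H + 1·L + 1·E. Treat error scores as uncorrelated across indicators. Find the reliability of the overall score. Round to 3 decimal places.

Var(C) = 2²·4.9² + 19.6² + 10.2² + 2·[2·4.9·19.6·0.09 + 2·4.9·10.2·0.63 + 19.6·10.2·0.28] = 584.24 + 272.479 = 856.719.
With uncorrelated errors the cross-covariances are all true-score covariance, so they carry over unchanged; only the diagonal terms shrink to ρᵢσᵢ².
True-score variance = [2²·4.9²·0.72 + 19.6²·0.88 + 10.2²·0.89] + 272.479 = 499.805 + 272.479 = 772.284.
Reliability = 772.284 / 856.719 = 0.901.

0.901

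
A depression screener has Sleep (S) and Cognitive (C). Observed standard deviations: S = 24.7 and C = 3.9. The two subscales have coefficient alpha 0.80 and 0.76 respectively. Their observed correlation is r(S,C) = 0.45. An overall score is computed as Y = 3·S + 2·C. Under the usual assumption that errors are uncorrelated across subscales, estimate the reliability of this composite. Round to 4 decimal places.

0.8167

Var(Y) = 3²·24.7² + 2²·3.9² + 2·[6·24.7·3.9·0.45] = 5551.65 + 520.182 = 6071.83.
With uncorrelated errors the cross-covariances are all true-score covariance, so they carry over unchanged; only the diagonal terms shrink to ρᵢσᵢ².
True-score variance = [3²·24.7²·0.80 + 2²·3.9²·0.76] + 520.182 = 4438.89 + 520.182 = 4959.07.
Reliability = 4959.07 / 6071.83 = 0.8167.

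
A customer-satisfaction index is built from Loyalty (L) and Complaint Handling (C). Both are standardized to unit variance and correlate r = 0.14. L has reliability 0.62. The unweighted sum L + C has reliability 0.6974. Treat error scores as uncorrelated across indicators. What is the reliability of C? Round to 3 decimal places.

Var(L+C) = 2 + 2·0.14 = 2.280.
True-score variance = ρ_L + ρ_C + 2·0.14, so 0.6974 = (0.62 + ρ_C + 0.28) / 2.280.
ρ_C = 0.6974·2.280 − 0.62 − 0.28 = 0.690.

0.690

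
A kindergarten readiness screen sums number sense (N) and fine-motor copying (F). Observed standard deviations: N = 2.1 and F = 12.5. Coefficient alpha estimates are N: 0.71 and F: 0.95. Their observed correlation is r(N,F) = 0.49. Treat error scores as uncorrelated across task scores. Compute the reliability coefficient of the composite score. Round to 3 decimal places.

0.951

Var(N+F) = 2.1² + 12.5² + 2·[2.1·12.5·0.49] = 160.66 + 25.725 = 186.385.
Under uncorrelated errors the observed covariances equal the true-score covariances, so only the own-variance terms attenuate.
True-score variance = [2.1²·0.71 + 12.5²·0.95] + 25.725 = 151.569 + 25.725 = 177.294.
Reliability = 177.294 / 186.385 = 0.951.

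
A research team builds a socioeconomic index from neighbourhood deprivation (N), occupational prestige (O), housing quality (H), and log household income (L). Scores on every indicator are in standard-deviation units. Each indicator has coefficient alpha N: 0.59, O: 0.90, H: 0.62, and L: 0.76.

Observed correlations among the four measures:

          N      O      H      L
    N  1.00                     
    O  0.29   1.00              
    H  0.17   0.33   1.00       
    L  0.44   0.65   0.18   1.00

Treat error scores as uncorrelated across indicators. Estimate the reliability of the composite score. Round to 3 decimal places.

Var(N+O+H+L) = 4 + 2·[0.29 + 0.17 + 0.44 + 0.33 + 0.65 + 0.18] = 4 + 4.12 = 8.12.
With uncorrelated errors the cross-covariances are all true-score covariance, so they carry over unchanged; only the diagonal terms shrink to ρᵢσᵢ².
True-score variance = [0.59 + 0.90 + 0.62 + 0.76] + 4.12 = 2.87 + 4.12 = 6.99.
Reliability = 6.99 / 8.12 = 0.861.

0.861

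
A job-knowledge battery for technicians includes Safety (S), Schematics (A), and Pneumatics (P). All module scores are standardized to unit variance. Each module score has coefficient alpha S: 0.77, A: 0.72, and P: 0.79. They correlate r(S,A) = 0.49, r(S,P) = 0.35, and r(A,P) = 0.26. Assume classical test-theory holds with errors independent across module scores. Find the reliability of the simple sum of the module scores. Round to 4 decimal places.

0.8615

Var(S+A+P) = 3 + 2·[0.49 + 0.35 + 0.26] = 3 + 2.2 = 5.2.
Because errors are independent across components, Cov(Tᵢ,Tⱼ) = Cov(Xᵢ,Xⱼ); the off-diagonal part of the true-score variance is the same as above.
True-score variance = [0.77 + 0.72 + 0.79] + 2.2 = 2.28 + 2.2 = 4.48.
Reliability = 4.48 / 5.2 = 0.8615.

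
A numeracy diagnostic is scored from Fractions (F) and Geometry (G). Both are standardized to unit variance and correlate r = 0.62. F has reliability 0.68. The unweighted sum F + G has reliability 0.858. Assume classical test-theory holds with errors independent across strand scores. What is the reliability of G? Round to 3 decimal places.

0.860

Var(F+G) = 2 + 2·0.62 = 3.240.
True-score variance = ρ_F + ρ_G + 2·0.62, so 0.858 = (0.68 + ρ_G + 1.24) / 3.240.
ρ_G = 0.858·3.240 − 0.68 − 1.24 = 0.860.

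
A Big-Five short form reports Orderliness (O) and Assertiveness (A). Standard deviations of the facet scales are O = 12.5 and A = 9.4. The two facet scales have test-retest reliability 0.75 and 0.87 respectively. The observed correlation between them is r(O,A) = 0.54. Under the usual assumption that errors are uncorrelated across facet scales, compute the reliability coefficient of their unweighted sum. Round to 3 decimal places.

Var(O+A) = 12.5² + 9.4² + 2·[12.5·9.4·0.54] = 244.61 + 126.9 = 371.51.
Because errors are independent across components, Cov(Tᵢ,Tⱼ) = Cov(Xᵢ,Xⱼ); the off-diagonal part of the true-score variance is the same as above.
True-score variance = [12.5²·0.75 + 9.4²·0.87] + 126.9 = 194.061 + 126.9 = 320.961.
Reliability = 320.961 / 371.51 = 0.864.

0.864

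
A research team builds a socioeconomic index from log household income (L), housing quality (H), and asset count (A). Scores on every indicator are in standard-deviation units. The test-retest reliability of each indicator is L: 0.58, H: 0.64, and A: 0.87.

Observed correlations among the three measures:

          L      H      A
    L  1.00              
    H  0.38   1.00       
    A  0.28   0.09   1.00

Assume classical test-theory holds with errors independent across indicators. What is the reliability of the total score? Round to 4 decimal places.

0.7978

Var(L+H+A) = 3 + 2·[0.38 + 0.28 + 0.09] = 3 + 1.5 = 4.5.
With uncorrelated errors the cross-covariances are all true-score covariance, so they carry over unchanged; only the diagonal terms shrink to ρᵢσᵢ².
True-score variance = [0.58 + 0.64 + 0.87] + 1.5 = 2.09 + 1.5 = 3.59.
Reliability = 3.59 / 4.5 = 0.7978.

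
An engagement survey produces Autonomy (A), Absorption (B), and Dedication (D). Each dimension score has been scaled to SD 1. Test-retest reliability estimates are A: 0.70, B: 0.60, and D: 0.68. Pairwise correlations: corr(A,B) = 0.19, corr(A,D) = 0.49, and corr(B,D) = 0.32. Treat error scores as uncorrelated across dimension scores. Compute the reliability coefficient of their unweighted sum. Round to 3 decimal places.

0.796

Var(A+B+D) = 3 + 2·[0.19 + 0.49 + 0.32] = 3 + 2 = 5.
Under uncorrelated errors the observed covariances equal the true-score covariances, so only the own-variance terms attenuate.
True-score variance = [0.70 + 0.60 + 0.68] + 2 = 1.98 + 2 = 3.98.
Reliability = 3.98 / 5 = 0.796.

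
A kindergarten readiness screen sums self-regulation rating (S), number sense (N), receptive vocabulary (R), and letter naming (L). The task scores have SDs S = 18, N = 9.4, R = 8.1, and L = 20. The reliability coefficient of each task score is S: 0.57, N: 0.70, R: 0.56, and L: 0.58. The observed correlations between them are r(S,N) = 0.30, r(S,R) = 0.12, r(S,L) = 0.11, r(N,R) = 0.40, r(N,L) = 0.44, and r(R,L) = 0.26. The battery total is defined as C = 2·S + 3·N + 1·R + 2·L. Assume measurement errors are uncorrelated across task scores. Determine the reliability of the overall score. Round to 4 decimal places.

0.7545

Var(C) = 2²·18² + 3²·9.4² + 8.1² + 2²·20² + 2·[6·18·9.4·0.30 + 2·18·8.1·0.12 + 4·18·20·0.11 + 3·9.4·8.1·0.40 + 6·9.4·20·0.44 + 2·8.1·20·0.26] = 3756.85 + 2339.76 = 6096.61.
Because errors are independent across components, Cov(Tᵢ,Tⱼ) = Cov(Xᵢ,Xⱼ); the off-diagonal part of the true-score variance is the same as above.
True-score variance = [2²·18²·0.57 + 3²·9.4²·0.70 + 8.1²·0.56 + 2²·20²·0.58] + 2339.76 = 2260.13 + 2339.76 = 4599.89.
Reliability = 4599.89 / 6096.61 = 0.7545.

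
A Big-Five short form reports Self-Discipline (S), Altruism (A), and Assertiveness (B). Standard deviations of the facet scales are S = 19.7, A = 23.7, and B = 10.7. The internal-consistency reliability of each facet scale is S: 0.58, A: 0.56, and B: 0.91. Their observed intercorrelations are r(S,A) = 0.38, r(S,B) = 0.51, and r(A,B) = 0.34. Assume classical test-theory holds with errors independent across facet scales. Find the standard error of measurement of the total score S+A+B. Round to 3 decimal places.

20.505

Var(total) = 1064.27 + 742.283 = 1806.55.
True-score variance = 643.824 + 742.283 = 1386.11, so reliability = 0.7673.
Error variance = 1806.55 − 1386.11 = 420.445; SEM = √420.445 = 20.505.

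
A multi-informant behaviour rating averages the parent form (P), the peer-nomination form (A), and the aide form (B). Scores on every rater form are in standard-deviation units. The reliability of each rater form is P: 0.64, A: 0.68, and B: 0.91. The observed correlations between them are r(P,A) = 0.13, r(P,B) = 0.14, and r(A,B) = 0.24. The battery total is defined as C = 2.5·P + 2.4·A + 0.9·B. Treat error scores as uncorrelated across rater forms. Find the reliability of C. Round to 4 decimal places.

Var(C) = 2.5² + 2.4² + 0.9² + 2·[6·0.13 + 2.25·0.14 + 2.16·0.24] = 12.82 + 3.2268 = 16.0468.
Under uncorrelated errors the observed covariances equal the true-score covariances, so only the own-variance terms attenuate.
True-score variance = [2.5²·0.64 + 2.4²·0.68 + 0.9²·0.91] + 3.2268 = 8.6539 + 3.2268 = 11.8807.
Reliability = 11.8807 / 16.0468 = 0.7404.

0.7404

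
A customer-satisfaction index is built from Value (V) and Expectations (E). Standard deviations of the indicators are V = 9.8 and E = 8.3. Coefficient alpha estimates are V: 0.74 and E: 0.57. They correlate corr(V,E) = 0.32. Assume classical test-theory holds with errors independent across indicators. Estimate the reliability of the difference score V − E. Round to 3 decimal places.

Var(V−E) = 9.8² + 8.3² − 2·9.8·8.3·0.32 = 164.93 − 52.0576 = 112.872.
Because errors are independent across components, Cov(Tᵢ,Tⱼ) = Cov(Xᵢ,Xⱼ); the off-diagonal part of the true-score variance is the same as above.
True-score variance = [9.8²·0.74 + 8.3²·0.57] − 52.0576 = 110.337 − 52.0576 = 58.2793.
Reliability = 58.2793 / 112.872 = 0.516.

0.516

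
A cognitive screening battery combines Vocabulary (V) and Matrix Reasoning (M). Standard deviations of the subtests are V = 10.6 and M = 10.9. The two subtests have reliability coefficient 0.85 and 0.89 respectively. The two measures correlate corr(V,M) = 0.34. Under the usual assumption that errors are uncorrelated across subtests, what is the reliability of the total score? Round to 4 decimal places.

0.9034

Var(V+M) = 10.6² + 10.9² + 2·[10.6·10.9·0.34] = 231.17 + 78.5672 = 309.737.
With uncorrelated errors the cross-covariances are all true-score covariance, so they carry over unchanged; only the diagonal terms shrink to ρᵢσᵢ².
True-score variance = [10.6²·0.85 + 10.9²·0.89] + 78.5672 = 201.247 + 78.5672 = 279.814.
Reliability = 279.814 / 309.737 = 0.9034.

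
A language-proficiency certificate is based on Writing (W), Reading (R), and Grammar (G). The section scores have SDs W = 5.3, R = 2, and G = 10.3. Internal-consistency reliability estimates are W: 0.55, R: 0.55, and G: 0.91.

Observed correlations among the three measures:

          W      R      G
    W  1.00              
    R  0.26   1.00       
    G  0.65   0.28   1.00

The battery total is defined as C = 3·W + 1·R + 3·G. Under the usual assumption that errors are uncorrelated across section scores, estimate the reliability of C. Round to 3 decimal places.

0.894

Var(C) = 3²·5.3² + 2² + 3²·10.3² + 2·[3·5.3·2·0.26 + 9·5.3·10.3·0.65 + 3·2·10.3·0.28] = 1211.62 + 689.847 = 1901.47.
With uncorrelated errors the cross-covariances are all true-score covariance, so they carry over unchanged; only the diagonal terms shrink to ρᵢσᵢ².
True-score variance = [3²·5.3²·0.55 + 2²·0.55 + 3²·10.3²·0.91] + 689.847 = 1010.12 + 689.847 = 1699.97.
Reliability = 1699.97 / 1901.47 = 0.894.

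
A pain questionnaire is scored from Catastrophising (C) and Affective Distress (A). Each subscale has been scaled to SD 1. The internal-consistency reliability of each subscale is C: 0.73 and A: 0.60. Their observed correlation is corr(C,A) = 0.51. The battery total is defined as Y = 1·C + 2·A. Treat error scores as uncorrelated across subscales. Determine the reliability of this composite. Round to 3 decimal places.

0.734

Var(Y) = 1 + 2² + 2·[2·0.51] = 5 + 2.04 = 7.04.
With uncorrelated errors the cross-covariances are all true-score covariance, so they carry over unchanged; only the diagonal terms shrink to ρᵢσᵢ².
True-score variance = [0.73 + 2²·0.60] + 2.04 = 3.13 + 2.04 = 5.17.
Reliability = 5.17 / 7.04 = 0.734.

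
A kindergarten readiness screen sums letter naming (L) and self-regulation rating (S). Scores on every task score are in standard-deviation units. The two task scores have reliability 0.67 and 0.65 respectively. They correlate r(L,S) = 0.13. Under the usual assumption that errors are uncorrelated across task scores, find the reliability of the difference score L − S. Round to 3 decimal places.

0.609

Var(L−S) = 1 + 1 − 2·0.13 = 2 − 0.26 = 1.74.
Because errors are independent across components, Cov(Tᵢ,Tⱼ) = Cov(Xᵢ,Xⱼ); the off-diagonal part of the true-score variance is the same as above.
True-score variance = [0.67 + 0.65] − 0.26 = 1.32 − 0.26 = 1.06.
Reliability = 1.06 / 1.74 = 0.609.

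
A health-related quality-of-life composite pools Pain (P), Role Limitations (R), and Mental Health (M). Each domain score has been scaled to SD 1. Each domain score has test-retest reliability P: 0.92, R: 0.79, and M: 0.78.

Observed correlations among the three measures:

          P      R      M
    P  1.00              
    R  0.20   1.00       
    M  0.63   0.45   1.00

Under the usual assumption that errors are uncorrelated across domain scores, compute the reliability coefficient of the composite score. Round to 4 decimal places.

Var(P+R+M) = 3 + 2·[0.20 + 0.63 + 0.45] = 3 + 2.56 = 5.56.
With uncorrelated errors the cross-covariances are all true-score covariance, so they carry over unchanged; only the diagonal terms shrink to ρᵢσᵢ².
True-score variance = [0.92 + 0.79 + 0.78] + 2.56 = 2.49 + 2.56 = 5.05.
Reliability = 5.05 / 5.56 = 0.9083.

0.9083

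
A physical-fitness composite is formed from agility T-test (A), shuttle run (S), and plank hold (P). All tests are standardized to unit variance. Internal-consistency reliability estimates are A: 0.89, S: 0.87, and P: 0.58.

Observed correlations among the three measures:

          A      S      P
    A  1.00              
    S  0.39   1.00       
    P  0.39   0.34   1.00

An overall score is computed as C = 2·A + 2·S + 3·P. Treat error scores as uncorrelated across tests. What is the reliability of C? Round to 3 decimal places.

Var(C) = 2² + 2² + 3² + 2·[4·0.39 + 6·0.39 + 6·0.34] = 17 + 11.88 = 28.88.
With uncorrelated errors the cross-covariances are all true-score covariance, so they carry over unchanged; only the diagonal terms shrink to ρᵢσᵢ².
True-score variance = [2²·0.89 + 2²·0.87 + 3²·0.58] + 11.88 = 12.26 + 11.88 = 24.14.
Reliability = 24.14 / 28.88 = 0.836.

0.836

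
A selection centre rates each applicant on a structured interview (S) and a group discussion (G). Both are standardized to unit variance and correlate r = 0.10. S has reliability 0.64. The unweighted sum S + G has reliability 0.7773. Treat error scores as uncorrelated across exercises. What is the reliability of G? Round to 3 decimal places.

Var(S+G) = 2 + 2·0.10 = 2.200.
True-score variance = ρ_S + ρ_G + 2·0.10, so 0.7773 = (0.64 + ρ_G + 0.20) / 2.200.
ρ_G = 0.7773·2.200 − 0.64 − 0.20 = 0.870.

0.870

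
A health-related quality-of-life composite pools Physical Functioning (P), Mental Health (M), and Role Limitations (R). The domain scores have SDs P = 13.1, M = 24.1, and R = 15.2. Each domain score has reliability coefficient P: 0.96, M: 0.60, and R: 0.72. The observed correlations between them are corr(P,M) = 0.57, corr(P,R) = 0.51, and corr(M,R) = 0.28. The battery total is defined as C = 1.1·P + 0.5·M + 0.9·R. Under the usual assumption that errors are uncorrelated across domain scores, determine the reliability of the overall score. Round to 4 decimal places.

0.8848

Var(C) = 1.1²·13.1² + 0.5²·24.1² + 0.9²·15.2² + 2·[0.55·13.1·24.1·0.57 + 0.99·13.1·15.2·0.51 + 0.45·24.1·15.2·0.28] = 539.993 + 491.334 = 1031.33.
With uncorrelated errors the cross-covariances are all true-score covariance, so they carry over unchanged; only the diagonal terms shrink to ρᵢσᵢ².
True-score variance = [1.1²·13.1²·0.96 + 0.5²·24.1²·0.60 + 0.9²·15.2²·0.72] + 491.334 = 421.206 + 491.334 = 912.54.
Reliability = 912.54 / 1031.33 = 0.8848.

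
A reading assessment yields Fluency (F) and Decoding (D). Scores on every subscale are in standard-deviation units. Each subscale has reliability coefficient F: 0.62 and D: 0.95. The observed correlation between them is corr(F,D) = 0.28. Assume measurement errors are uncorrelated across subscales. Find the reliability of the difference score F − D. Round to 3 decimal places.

0.701

Var(F−D) = 1 + 1 − 2·0.28 = 2 − 0.56 = 1.44.
Under uncorrelated errors the observed covariances equal the true-score covariances, so only the own-variance terms attenuate.
True-score variance = [0.62 + 0.95] − 0.56 = 1.57 − 0.56 = 1.01.
Reliability = 1.01 / 1.44 = 0.701.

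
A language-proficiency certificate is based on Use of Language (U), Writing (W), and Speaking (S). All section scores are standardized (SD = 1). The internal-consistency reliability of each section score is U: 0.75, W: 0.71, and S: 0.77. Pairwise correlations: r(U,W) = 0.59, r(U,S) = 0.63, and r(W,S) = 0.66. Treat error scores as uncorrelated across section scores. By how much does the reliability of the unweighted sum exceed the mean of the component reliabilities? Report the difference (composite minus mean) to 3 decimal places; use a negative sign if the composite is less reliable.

0.143

Var(sum) = 3 + 3.76 = 6.76; true-score variance = 2.23 + 3.76 = 5.99; composite reliability = 0.8861.
Mean component reliability = 0.7433.
Difference = 0.8861 − 0.7433 = 0.143.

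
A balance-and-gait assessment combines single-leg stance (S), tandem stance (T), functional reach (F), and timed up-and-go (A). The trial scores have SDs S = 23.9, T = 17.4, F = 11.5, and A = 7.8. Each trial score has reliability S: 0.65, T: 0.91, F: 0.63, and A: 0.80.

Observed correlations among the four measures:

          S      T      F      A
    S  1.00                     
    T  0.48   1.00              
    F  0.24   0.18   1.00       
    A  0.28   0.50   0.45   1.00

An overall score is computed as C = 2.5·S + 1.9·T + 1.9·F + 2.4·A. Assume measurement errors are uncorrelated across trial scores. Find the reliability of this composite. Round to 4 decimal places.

Var(C) = 2.5²·23.9² + 1.9²·17.4² + 1.9²·11.5² + 2.4²·7.8² + 2·[4.75·23.9·17.4·0.48 + 4.75·23.9·11.5·0.24 + 6·23.9·7.8·0.28 + 3.61·17.4·11.5·0.18 + 4.56·17.4·7.8·0.50 + 4.56·11.5·7.8·0.45] = 5490.89 + 4396.41 = 9887.3.
Under uncorrelated errors the observed covariances equal the true-score covariances, so only the own-variance terms attenuate.
True-score variance = [2.5²·23.9²·0.65 + 1.9²·17.4²·0.91 + 1.9²·11.5²·0.63 + 2.4²·7.8²·0.80] + 4396.41 = 3896.26 + 4396.41 = 8292.68.
Reliability = 8292.68 / 9887.3 = 0.8387.

0.8387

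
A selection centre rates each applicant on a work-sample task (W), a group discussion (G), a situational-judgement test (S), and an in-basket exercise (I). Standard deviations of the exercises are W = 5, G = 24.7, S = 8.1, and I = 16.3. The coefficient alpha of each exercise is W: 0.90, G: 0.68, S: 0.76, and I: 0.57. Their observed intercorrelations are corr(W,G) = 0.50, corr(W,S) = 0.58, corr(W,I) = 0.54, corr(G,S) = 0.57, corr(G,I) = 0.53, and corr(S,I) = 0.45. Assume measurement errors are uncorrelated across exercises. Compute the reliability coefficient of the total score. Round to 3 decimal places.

0.836

Var(W+G+S+I) = 5² + 24.7² + 8.1² + 16.3² + 2·[5·24.7·0.50 + 5·8.1·0.58 + 5·16.3·0.54 + 24.7·8.1·0.57 + 24.7·16.3·0.53 + 8.1·16.3·0.45] = 966.39 + 1032.17 = 1998.56.
Because errors are independent across components, Cov(Tᵢ,Tⱼ) = Cov(Xᵢ,Xⱼ); the off-diagonal part of the true-score variance is the same as above.
True-score variance = [5²·0.90 + 24.7²·0.68 + 8.1²·0.76 + 16.3²·0.57] + 1032.17 = 638.668 + 1032.17 = 1670.84.
Reliability = 1670.84 / 1998.56 = 0.836.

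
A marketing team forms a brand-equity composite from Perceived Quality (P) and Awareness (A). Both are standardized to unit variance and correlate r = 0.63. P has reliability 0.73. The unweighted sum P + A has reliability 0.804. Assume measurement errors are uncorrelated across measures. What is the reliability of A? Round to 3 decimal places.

0.631

Var(P+A) = 2 + 2·0.63 = 3.260.
True-score variance = ρ_P + ρ_A + 2·0.63, so 0.804 = (0.73 + ρ_A + 1.26) / 3.260.
ρ_A = 0.804·3.260 − 0.73 − 1.26 = 0.631.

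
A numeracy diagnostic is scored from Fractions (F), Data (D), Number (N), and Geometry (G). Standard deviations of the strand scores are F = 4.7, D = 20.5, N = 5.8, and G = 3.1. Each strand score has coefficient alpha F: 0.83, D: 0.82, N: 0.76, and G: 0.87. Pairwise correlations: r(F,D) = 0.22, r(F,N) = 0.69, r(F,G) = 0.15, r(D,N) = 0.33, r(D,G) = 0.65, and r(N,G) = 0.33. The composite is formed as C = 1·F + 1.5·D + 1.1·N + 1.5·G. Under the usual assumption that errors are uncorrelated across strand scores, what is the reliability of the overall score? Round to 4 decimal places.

Var(C) = 4.7² + 1.5²·20.5² + 1.1²·5.8² + 1.5²·3.1² + 2·[1.5·4.7·20.5·0.22 + 1.1·4.7·5.8·0.69 + 1.5·4.7·3.1·0.15 + 1.65·20.5·5.8·0.33 + 2.25·20.5·3.1·0.65 + 1.65·5.8·3.1·0.33] = 1029.98 + 446.474 = 1476.45.
With uncorrelated errors the cross-covariances are all true-score covariance, so they carry over unchanged; only the diagonal terms shrink to ρᵢσᵢ².
True-score variance = [4.7²·0.83 + 1.5²·20.5²·0.82 + 1.1²·5.8²·0.76 + 1.5²·3.1²·0.87] + 446.474 = 843.443 + 446.474 = 1289.92.
Reliability = 1289.92 / 1476.45 = 0.8737.

0.8737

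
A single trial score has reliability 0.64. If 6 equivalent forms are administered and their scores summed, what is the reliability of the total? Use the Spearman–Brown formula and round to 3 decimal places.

ρ_k = kρ / (1 + (k−1)ρ) = 6·0.64 / (1 + 5·0.64) = 3.840 / 4.200 = 0.914.

0.914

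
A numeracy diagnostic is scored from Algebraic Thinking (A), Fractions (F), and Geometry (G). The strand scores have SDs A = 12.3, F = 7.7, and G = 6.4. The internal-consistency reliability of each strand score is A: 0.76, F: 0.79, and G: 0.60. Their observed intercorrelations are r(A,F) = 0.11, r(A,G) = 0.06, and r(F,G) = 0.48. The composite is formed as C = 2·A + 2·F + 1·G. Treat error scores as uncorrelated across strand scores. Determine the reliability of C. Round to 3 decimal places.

Var(C) = 2²·12.3² + 2²·7.7² + 6.4² + 2·[4·12.3·7.7·0.11 + 2·12.3·6.4·0.06 + 2·7.7·6.4·0.48] = 883.28 + 196.855 = 1080.14.
Because errors are independent across components, Cov(Tᵢ,Tⱼ) = Cov(Xᵢ,Xⱼ); the off-diagonal part of the true-score variance is the same as above.
True-score variance = [2²·12.3²·0.76 + 2²·7.7²·0.79 + 6.4²·0.60] + 196.855 = 671.854 + 196.855 = 868.709.
Reliability = 868.709 / 1080.14 = 0.804.

0.804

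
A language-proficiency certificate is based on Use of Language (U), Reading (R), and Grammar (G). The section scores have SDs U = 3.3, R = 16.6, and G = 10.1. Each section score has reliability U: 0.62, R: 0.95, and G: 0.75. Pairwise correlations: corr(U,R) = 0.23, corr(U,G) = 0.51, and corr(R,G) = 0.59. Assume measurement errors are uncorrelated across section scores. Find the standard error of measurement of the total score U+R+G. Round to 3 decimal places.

6.589

Var(total) = 388.46 + 257.034 = 645.494.
True-score variance = 345.041 + 257.034 = 602.076, so reliability = 0.9327.
Error variance = 645.494 − 602.076 = 43.4187; SEM = √43.4187 = 6.589.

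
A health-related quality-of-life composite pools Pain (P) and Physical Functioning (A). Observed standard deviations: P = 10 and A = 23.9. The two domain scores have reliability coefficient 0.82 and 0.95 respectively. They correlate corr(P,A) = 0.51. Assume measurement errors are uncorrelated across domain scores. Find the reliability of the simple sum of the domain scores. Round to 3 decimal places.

0.949

Var(P+A) = 10² + 23.9² + 2·[10·23.9·0.51] = 671.21 + 243.78 = 914.99.
Under uncorrelated errors the observed covariances equal the true-score covariances, so only the own-variance terms attenuate.
True-score variance = [10²·0.82 + 23.9²·0.95] + 243.78 = 624.649 + 243.78 = 868.429.
Reliability = 868.429 / 914.99 = 0.949.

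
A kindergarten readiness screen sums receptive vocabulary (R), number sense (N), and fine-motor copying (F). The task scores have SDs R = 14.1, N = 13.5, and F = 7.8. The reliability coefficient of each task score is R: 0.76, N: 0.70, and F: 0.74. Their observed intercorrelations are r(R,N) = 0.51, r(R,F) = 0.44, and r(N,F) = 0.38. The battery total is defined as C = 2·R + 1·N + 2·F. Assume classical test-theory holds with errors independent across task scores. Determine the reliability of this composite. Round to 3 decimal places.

0.857

Var(C) = 2²·14.1² + 13.5² + 2²·7.8² + 2·[2·14.1·13.5·0.51 + 4·14.1·7.8·0.44 + 2·13.5·7.8·0.38] = 1220.85 + 935.5 = 2156.35.
Because errors are independent across components, Cov(Tᵢ,Tⱼ) = Cov(Xᵢ,Xⱼ); the off-diagonal part of the true-score variance is the same as above.
True-score variance = [2²·14.1²·0.76 + 13.5²·0.70 + 2²·7.8²·0.74] + 935.5 = 912.044 + 935.5 = 1847.54.
Reliability = 1847.54 / 2156.35 = 0.857.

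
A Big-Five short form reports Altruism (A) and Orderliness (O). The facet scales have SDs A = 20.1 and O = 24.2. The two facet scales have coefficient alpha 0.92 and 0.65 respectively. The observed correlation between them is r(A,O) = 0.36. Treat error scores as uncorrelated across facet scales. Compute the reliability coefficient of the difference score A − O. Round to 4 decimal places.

0.6289

Var(A−O) = 20.1² + 24.2² − 2·20.1·24.2·0.36 = 989.65 − 350.222 = 639.428.
With uncorrelated errors the cross-covariances are all true-score covariance, so they carry over unchanged; only the diagonal terms shrink to ρᵢσᵢ².
True-score variance = [20.1²·0.92 + 24.2²·0.65] − 350.222 = 752.355 − 350.222 = 402.133.
Reliability = 402.133 / 639.428 = 0.6289.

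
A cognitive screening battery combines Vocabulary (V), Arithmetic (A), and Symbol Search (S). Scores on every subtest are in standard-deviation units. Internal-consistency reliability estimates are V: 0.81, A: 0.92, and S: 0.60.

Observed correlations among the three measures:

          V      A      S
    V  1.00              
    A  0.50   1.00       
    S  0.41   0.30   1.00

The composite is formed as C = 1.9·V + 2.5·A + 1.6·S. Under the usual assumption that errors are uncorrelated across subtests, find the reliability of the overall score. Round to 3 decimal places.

0.900

Var(C) = 1.9² + 2.5² + 1.6² + 2·[4.75·0.50 + 3.04·0.41 + 4·0.30] = 12.42 + 9.6428 = 22.0628.
Because errors are independent across components, Cov(Tᵢ,Tⱼ) = Cov(Xᵢ,Xⱼ); the off-diagonal part of the true-score variance is the same as above.
True-score variance = [1.9²·0.81 + 2.5²·0.92 + 1.6²·0.60] + 9.6428 = 10.2101 + 9.6428 = 19.8529.
Reliability = 19.8529 / 22.0628 = 0.900.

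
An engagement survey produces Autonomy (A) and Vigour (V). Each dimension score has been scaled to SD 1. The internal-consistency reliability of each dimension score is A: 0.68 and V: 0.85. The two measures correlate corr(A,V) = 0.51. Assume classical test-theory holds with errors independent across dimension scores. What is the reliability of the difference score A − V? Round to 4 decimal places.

0.5204

Var(A−V) = 1 + 1 − 2·0.51 = 2 − 1.02 = 0.98.
With uncorrelated errors the cross-covariances are all true-score covariance, so they carry over unchanged; only the diagonal terms shrink to ρᵢσᵢ².
True-score variance = [0.68 + 0.85] − 1.02 = 1.53 − 1.02 = 0.51.
Reliability = 0.51 / 0.98 = 0.5204.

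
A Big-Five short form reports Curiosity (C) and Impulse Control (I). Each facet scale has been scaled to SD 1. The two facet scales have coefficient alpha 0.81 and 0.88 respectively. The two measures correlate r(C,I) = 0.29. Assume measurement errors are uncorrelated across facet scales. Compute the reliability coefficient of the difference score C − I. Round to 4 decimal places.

Var(C−I) = 1 + 1 − 2·0.29 = 2 − 0.58 = 1.42.
Because errors are independent across components, Cov(Tᵢ,Tⱼ) = Cov(Xᵢ,Xⱼ); the off-diagonal part of the true-score variance is the same as above.
True-score variance = [0.81 + 0.88] − 0.58 = 1.69 − 0.58 = 1.11.
Reliability = 1.11 / 1.42 = 0.7817.

0.7817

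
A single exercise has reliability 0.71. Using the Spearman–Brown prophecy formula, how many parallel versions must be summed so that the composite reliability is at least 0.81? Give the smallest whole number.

2

k ≥ ρ*(1−ρ₁)/(ρ₁(1−ρ*)) = 0.81·0.29 / (0.71·0.19) = 1.741.
Smallest integer k = 2.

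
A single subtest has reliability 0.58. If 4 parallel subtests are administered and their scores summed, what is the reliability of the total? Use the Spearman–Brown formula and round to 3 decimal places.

0.847

ρ_k = kρ / (1 + (k−1)ρ) = 4·0.58 / (1 + 3·0.58) = 2.320 / 2.740 = 0.847.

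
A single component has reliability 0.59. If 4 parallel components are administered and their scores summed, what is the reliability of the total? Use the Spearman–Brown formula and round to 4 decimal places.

0.8520

ρ_k = kρ / (1 + (k−1)ρ) = 4·0.59 / (1 + 3·0.59) = 2.360 / 2.770 = 0.8520.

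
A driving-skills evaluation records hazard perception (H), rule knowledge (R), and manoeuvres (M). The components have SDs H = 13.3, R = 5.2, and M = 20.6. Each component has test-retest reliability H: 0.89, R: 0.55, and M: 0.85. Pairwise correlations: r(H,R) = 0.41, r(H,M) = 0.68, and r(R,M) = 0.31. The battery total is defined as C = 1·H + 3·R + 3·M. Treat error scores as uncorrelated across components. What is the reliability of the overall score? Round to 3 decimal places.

0.885

Var(C) = 13.3² + 3²·5.2² + 3²·20.6² + 2·[3·13.3·5.2·0.41 + 3·13.3·20.6·0.68 + 9·5.2·20.6·0.31] = 4239.49 + 1885.7 = 6125.19.
Under uncorrelated errors the observed covariances equal the true-score covariances, so only the own-variance terms attenuate.
True-score variance = [13.3²·0.89 + 3²·5.2²·0.55 + 3²·20.6²·0.85] + 1885.7 = 3537.63 + 1885.7 = 5423.34.
Reliability = 5423.34 / 6125.19 = 0.885.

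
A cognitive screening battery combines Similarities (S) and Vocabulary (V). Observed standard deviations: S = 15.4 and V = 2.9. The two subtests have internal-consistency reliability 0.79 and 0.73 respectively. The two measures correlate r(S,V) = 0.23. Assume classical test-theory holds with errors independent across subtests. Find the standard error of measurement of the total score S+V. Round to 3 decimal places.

7.216

Var(total) = 245.57 + 20.5436 = 266.114.
True-score variance = 193.496 + 20.5436 = 214.039, so reliability = 0.8043.
Error variance = 266.114 − 214.039 = 52.0743; SEM = √52.0743 = 7.216.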